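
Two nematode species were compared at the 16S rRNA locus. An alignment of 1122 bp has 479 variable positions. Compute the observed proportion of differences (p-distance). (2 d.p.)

p = 479/1122 = 0.426916… ≈ 0.43 (to 2 d.p.).

0.43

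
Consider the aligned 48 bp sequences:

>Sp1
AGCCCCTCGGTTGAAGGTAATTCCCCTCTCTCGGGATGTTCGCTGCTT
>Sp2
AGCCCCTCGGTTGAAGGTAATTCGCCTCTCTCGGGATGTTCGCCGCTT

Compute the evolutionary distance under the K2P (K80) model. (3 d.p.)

0.043

Of 48 sites, 1 differences are transitions and 1 are transversions, so P = 1/48 ≈ 0.020833 and Q = 1/48 ≈ 0.020833.
Under the Kimura two-parameter model, d = −½ ln(1 − 2P − Q) − ¼ ln(1 − 2Q).
1 − 2P − Q = 0.937501, giving −½ ln(0.937501) = 0.032269.
1 − 2Q = 0.958334, giving −¼ ln(0.958334) = 0.010640.
d = 0.032269 + 0.010640 = 0.042909.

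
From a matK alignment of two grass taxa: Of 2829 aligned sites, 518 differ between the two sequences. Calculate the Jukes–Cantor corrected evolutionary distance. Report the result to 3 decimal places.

p = 518/2829 ≈ 0.183104.
d = −(3/4) ln(1 − 4p/3) = −0.75 ln(1 − 0.244139) = −0.75 ln(0.755861)
  = −0.75 × (-0.279898) = 0.209924 substitutions/site.

0.210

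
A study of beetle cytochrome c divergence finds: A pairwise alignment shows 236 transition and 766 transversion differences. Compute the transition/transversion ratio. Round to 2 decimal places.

0.31

R = 236/766 = 0.308093… ≈ 0.31 (to 2 d.p.).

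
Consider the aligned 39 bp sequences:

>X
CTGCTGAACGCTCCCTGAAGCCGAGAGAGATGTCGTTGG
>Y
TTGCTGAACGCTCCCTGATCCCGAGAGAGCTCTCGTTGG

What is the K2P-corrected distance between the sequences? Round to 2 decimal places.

0.14

Of 39 sites, 1 differences are transitions and 4 are transversions, so P = 1/39 ≈ 0.025641 and Q = 4/39 ≈ 0.102564.
Under the Kimura two-parameter model, d = −½ ln(1 − 2P − Q) − ¼ ln(1 − 2Q).
1 − 2P − Q = 0.846154, giving −½ ln(0.846154) = 0.083527.
1 − 2Q = 0.794872, giving −¼ ln(0.794872) = 0.057394.
d = 0.083527 + 0.057394 = 0.140921.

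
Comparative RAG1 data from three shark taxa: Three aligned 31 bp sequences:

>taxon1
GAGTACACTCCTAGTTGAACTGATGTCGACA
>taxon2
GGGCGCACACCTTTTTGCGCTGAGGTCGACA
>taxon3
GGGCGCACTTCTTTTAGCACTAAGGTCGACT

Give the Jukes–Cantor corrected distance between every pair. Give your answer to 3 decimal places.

d(taxon1,taxon2) = 0.367, d(taxon1,taxon3) = 0.481, d(taxon2,taxon3) = 0.224

taxon1–taxon2: 9/31 sites differ → p ≈ 0.290323, d = −0.75 ln(1 − 0.387097) = 0.367161 ≈ 0.367.
taxon1–taxon3: 11/31 sites differ → p ≈ 0.354839, d = −0.75 ln(1 − 0.473119) = 0.480585 ≈ 0.481.
taxon2–taxon3: 6/31 sites differ → p ≈ 0.193548, d = −0.75 ln(1 − 0.258064) = 0.223869 ≈ 0.224.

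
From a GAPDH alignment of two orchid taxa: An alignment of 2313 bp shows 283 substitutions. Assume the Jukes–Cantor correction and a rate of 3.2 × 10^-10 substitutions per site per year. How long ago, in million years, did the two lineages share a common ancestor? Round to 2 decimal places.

p = 283/2313 ≈ 0.122352.
d = −(3/4) ln(1 − 4p/3) = −0.75 ln(1 − 0.163136) = −0.75 ln(0.836864)
  = −0.75 × (-0.178094) = 0.133571 substitutions/site.
Under a molecular clock d = 2μt, so t = d/(2μ) = 0.133571 / (2 × 3.2 × 10^-10) = 208.70 million years.

208.70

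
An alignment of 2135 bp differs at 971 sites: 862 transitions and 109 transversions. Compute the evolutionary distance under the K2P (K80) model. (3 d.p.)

P = 862/2135 ≈ 0.403747 and Q = 109/2135 ≈ 0.051054.
Under the Kimura two-parameter model, d = −½ ln(1 − 2P − Q) − ¼ ln(1 − 2Q).
1 − 2P − Q = 0.141452, giving −½ ln(0.141452) = 0.977897.
1 − 2Q = 0.897892, giving −¼ ln(0.897892) = 0.026926.
d = 0.977897 + 0.026926 = 1.004823.

1.005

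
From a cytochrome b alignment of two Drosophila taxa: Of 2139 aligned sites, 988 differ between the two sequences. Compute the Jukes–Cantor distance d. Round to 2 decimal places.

p = 988/2139 ≈ 0.461898.
d = −(3/4) ln(1 − 4p/3) = −0.75 ln(1 − 0.615864) = −0.75 ln(0.384136)
  = −0.75 × (-0.956759) = 0.717569 substitutions/site.

0.72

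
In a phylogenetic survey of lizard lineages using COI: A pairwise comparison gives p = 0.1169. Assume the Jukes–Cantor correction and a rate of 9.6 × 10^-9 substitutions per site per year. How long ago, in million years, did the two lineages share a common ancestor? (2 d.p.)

6.62

d = −(3/4) ln(1 − 4p/3) = −0.75 ln(1 − 0.155867) = −0.75 ln(0.844133)
  = −0.75 × (-0.169445) = 0.127084 substitutions/site.
Under a molecular clock d = 2μt, so t = d/(2μ) = 0.127084 / (2 × 9.6 × 10^-9) = 6.62 million years.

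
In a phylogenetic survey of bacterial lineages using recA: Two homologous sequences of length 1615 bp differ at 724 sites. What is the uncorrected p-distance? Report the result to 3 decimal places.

0.448

p = 724/1615 = 0.448297… ≈ 0.448 (to 3 d.p.).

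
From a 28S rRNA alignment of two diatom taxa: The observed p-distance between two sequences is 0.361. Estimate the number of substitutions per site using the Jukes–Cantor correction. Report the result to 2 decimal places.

0.49

d = −(3/4) ln(1 − 4p/3) = −0.75 ln(1 − 0.481333) = −0.75 ln(0.518667)
  = −0.75 × (-0.656493) = 0.492370 substitutions/site.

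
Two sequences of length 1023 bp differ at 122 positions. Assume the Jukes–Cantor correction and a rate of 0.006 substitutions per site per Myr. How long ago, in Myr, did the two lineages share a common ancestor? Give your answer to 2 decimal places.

10.82

p = 122/1023 ≈ 0.119257.
d = −(3/4) ln(1 − 4p/3) = −0.75 ln(1 − 0.159009) = −0.75 ln(0.840991)
  = −0.75 × (-0.173174) = 0.129881 substitutions/site.
Under a molecular clock d = 2μt, so t = d/(2μ) = 0.129881 / (2 × 0.006) = 10.82 Myr.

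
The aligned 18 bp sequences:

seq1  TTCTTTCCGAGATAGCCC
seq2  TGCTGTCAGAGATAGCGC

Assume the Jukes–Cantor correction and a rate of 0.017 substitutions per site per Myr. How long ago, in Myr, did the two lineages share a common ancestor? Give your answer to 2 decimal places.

7.75

The sequences differ at 4 of 18 sites (2, 5, 8, 17), so p = 4/18 ≈ 0.222222.
d = −(3/4) ln(1 − 4p/3) = −0.75 ln(1 − 0.296296) = −0.75 ln(0.703704)
  = −0.75 × (-0.351397) = 0.263548 substitutions/site.
Under a molecular clock d = 2μt, so t = d/(2μ) = 0.263548 / (2 × 0.017) = 7.75 Myr.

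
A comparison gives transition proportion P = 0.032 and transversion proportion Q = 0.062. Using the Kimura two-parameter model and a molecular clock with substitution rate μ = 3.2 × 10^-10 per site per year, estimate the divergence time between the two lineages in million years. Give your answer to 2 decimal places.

Under the Kimura two-parameter model, d = −½ ln(1 − 2P − Q) − ¼ ln(1 − 2Q).
1 − 2P − Q = 0.874, giving −½ ln(0.874) = 0.067337.
1 − 2Q = 0.876, giving −¼ ln(0.876) = 0.033097.
d = 0.067337 + 0.033097 = 0.100434.
Under a molecular clock d = 2μt, so t = d/(2μ) = 0.100434 / (2 × 3.2 × 10^-10) = 156.93 million years.

156.93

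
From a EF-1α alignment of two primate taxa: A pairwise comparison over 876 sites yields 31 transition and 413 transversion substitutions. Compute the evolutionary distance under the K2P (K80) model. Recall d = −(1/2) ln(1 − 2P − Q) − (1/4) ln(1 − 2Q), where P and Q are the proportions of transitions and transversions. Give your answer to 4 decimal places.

P = 31/876 ≈ 0.035388 and Q = 413/876 ≈ 0.471461.
Under the Kimura two-parameter model, d = −½ ln(1 − 2P − Q) − ¼ ln(1 − 2Q).
1 − 2P − Q = 0.457763, giving −½ ln(0.457763) = 0.390702.
1 − 2Q = 0.057078, giving −¼ ln(0.057078) = 0.715834.
d = 0.390702 + 0.715834 = 1.106536.

1.1065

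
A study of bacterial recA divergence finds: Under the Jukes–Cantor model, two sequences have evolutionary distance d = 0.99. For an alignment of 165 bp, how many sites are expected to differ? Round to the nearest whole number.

Invert JC69: p = (3/4)(1 − e^(−4d/3)) = 0.75 × (1 − e^(-1.32)) = 0.75 × (1 − 0.267135) = 0.549649.
Expected differing sites = pL ≈ 0.549649 × 165 = 90.692085 ≈ 91.

91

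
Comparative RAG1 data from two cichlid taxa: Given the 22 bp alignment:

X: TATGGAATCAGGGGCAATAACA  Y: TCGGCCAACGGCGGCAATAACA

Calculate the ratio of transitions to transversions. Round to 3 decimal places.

Transitions are A↔G and C↔T; transversions are all other mismatches.
Transitions: 1. Transversions: 6.
R = 1/6 = 0.166666… ≈ 0.167 (to 3 d.p.).

0.167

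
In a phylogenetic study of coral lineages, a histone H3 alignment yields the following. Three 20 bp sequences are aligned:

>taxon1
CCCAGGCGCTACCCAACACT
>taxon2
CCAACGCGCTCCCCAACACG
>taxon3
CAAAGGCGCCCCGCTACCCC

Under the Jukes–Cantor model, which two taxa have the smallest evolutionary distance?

taxon1–taxon2: 4/20 differ, p = 0.200, d = 0.233.
taxon1–taxon3: 8/20 differ, p = 0.400, d = 0.572.
taxon2–taxon3: 7/20 differ, p = 0.350, d = 0.471.
The smallest distance is between taxon1 and taxon2.

taxon1 and taxon2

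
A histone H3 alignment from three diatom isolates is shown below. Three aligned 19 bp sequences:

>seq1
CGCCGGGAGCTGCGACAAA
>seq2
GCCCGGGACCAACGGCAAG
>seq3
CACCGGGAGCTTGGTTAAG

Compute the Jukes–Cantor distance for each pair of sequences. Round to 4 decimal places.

d(seq1,seq2) = 0.5068, d(seq1,seq3) = 0.4099, d(seq2,seq3) = 0.6181

seq1–seq2: 7/19 sites differ → p ≈ 0.368421, d = −0.75 ln(1 − 0.491228) = 0.506816 ≈ 0.5068.
seq1–seq3: 6/19 sites differ → p ≈ 0.315789, d = −0.75 ln(1 − 0.421052) = 0.409907 ≈ 0.4099.
seq2–seq3: 8/19 sites differ → p ≈ 0.421053, d = −0.75 ln(1 − 0.561404) = 0.618132 ≈ 0.6181.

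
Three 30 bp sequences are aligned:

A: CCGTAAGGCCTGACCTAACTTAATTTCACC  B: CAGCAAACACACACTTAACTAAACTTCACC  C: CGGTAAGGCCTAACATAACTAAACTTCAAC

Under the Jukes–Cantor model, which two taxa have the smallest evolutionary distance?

A and C

A–B: 10/30 differ, p = 0.333, d = 0.441.
A–C: 6/30 differ, p = 0.200, d = 0.233.
B–C: 9/30 differ, p = 0.300, d = 0.383.
The smallest distance is between A and C.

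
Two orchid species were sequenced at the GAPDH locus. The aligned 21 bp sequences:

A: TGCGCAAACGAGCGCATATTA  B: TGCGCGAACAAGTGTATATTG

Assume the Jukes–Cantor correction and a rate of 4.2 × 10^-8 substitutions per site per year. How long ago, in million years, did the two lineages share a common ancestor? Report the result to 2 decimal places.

The sequences differ at 5 of 21 sites (6, 10, 13, 15, 21), so p = 5/21 ≈ 0.238095.
d = −(3/4) ln(1 − 4p/3) = −0.75 ln(1 − 0.31746) = −0.75 ln(0.68254)
  = −0.75 × (-0.381934) = 0.286451 substitutions/site.
Under a molecular clock d = 2μt, so t = d/(2μ) = 0.286451 / (2 × 4.2 × 10^-8) = 3.41 million years.

3.41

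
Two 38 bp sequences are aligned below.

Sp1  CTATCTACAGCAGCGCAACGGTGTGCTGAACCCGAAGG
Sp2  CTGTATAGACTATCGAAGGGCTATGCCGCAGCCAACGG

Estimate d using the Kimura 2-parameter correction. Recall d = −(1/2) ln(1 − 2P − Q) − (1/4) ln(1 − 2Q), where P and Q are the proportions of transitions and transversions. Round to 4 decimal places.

0.6193

Of 38 sites, 6 differences are transitions and 10 are transversions, so P = 6/38 ≈ 0.157895 and Q = 10/38 ≈ 0.263158.
Under the Kimura two-parameter model, d = −½ ln(1 − 2P − Q) − ¼ ln(1 − 2Q).
1 − 2P − Q = 0.421052, giving −½ ln(0.421052) = 0.432499.
1 − 2Q = 0.473684, giving −¼ ln(0.473684) = 0.186804.
d = 0.432499 + 0.186804 = 0.619303.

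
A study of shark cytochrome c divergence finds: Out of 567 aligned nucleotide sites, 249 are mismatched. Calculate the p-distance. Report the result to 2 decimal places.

p = 249/567 = 0.439153… ≈ 0.44 (to 2 d.p.).

0.44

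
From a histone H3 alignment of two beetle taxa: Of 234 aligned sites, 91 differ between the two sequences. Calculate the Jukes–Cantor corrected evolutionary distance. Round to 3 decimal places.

0.548

p = 91/234 ≈ 0.388889.
d = −(3/4) ln(1 − 4p/3) = −0.75 ln(1 − 0.518519) = −0.75 ln(0.481481)
  = −0.75 × (-0.730889) = 0.548167 substitutions/site.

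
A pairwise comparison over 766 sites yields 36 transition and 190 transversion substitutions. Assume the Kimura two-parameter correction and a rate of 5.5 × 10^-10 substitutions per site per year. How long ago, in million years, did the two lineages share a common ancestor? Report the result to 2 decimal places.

346.04

P = 36/766 ≈ 0.046997 and Q = 190/766 ≈ 0.248042.
Under the Kimura two-parameter model, d = −½ ln(1 − 2P − Q) − ¼ ln(1 − 2Q).
1 − 2P − Q = 0.657964, giving −½ ln(0.657964) = 0.209303.
1 − 2Q = 0.503916, giving −¼ ln(0.503916) = 0.171336.
d = 0.209303 + 0.171336 = 0.380639.
Under a molecular clock d = 2μt, so t = d/(2μ) = 0.380639 / (2 × 5.5 × 10^-10) = 346.04 million years.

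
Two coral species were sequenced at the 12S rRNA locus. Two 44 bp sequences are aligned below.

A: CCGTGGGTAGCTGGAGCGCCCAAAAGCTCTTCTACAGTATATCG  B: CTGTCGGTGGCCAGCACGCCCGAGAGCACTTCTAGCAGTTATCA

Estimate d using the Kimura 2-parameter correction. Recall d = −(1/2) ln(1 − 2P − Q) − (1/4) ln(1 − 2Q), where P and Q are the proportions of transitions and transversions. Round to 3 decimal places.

0.516

Of 44 sites, 9 differences are transitions and 7 are transversions, so P = 9/44 ≈ 0.204545 and Q = 7/44 ≈ 0.159091.
Under the Kimura two-parameter model, d = −½ ln(1 − 2P − Q) − ¼ ln(1 − 2Q).
1 − 2P − Q = 0.431819, giving −½ ln(0.431819) = 0.419874.
1 − 2Q = 0.681818, giving −¼ ln(0.681818) = 0.095748.
d = 0.419874 + 0.095748 = 0.515622.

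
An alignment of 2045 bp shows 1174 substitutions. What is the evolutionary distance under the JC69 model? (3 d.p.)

1.088

p = 1174/2045 ≈ 0.574083.
d = −(3/4) ln(1 − 4p/3) = −0.75 ln(1 − 0.765444) = −0.75 ln(0.234556)
  = −0.75 × (-1.450061) = 1.087546 substitutions/site.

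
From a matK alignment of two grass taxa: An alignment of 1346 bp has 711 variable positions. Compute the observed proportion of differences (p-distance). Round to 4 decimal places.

p = 711/1346 = 0.528231… ≈ 0.5282 (to 4 d.p.).

0.5282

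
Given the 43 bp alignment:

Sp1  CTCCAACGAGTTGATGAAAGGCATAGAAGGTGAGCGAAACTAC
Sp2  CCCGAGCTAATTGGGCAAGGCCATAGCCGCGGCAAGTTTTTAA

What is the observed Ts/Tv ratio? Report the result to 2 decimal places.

0.47

Transitions are A↔G and C↔T; transversions are all other mismatches.
Transitions: 7. Transversions: 15.
R = 7/15 = 0.466666… ≈ 0.47 (to 2 d.p.).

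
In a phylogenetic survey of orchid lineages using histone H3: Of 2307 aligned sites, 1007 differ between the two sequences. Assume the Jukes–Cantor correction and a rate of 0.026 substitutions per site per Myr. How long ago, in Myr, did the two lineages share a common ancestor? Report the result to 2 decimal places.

p = 1007/2307 ≈ 0.436498.
d = −(3/4) ln(1 − 4p/3) = −0.75 ln(1 − 0.581997) = −0.75 ln(0.418003)
  = −0.75 × (-0.872267) = 0.654200 substitutions/site.
Under a molecular clock d = 2μt, so t = d/(2μ) = 0.654200 / (2 × 0.026) = 12.58 Myr.

12.58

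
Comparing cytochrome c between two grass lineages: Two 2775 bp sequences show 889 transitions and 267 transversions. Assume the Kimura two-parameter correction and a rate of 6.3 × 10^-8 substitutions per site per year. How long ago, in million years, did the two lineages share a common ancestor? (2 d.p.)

5.72

P = 889/2775 ≈ 0.32036 and Q = 267/2775 ≈ 0.096216.
Under the Kimura two-parameter model, d = −½ ln(1 − 2P − Q) − ¼ ln(1 − 2Q).
1 − 2P − Q = 0.263064, giving −½ ln(0.263064) = 0.667679.
1 − 2Q = 0.807568, giving −¼ ln(0.807568) = 0.053432.
d = 0.667679 + 0.053432 = 0.721111.
Under a molecular clock d = 2μt, so t = d/(2μ) = 0.721111 / (2 × 6.3 × 10^-8) = 5.72 million years.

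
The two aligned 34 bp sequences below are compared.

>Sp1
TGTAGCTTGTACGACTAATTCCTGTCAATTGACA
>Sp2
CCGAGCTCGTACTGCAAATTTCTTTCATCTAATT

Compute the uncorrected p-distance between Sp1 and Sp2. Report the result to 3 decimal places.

0.412

The sequences differ at 14 of 34 positions.
p = 14/34 = 0.411764… ≈ 0.412 (to 3 d.p.).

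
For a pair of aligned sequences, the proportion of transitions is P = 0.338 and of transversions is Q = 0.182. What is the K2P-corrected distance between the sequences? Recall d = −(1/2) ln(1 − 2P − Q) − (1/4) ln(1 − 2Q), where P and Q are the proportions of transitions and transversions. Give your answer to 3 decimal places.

1.089

Under the Kimura two-parameter model, d = −½ ln(1 − 2P − Q) − ¼ ln(1 − 2Q).
1 − 2P − Q = 0.142, giving −½ ln(0.142) = 0.975964.
1 − 2Q = 0.636, giving −¼ ln(0.636) = 0.113139.
d = 0.975964 + 0.113139 = 1.089103.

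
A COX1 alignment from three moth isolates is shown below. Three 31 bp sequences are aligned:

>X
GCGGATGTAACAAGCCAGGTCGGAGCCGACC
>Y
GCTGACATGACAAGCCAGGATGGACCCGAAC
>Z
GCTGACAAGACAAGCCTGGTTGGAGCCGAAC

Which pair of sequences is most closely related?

Y and Z

X–Y: 8/31 differ, p = 0.258, d = 0.316.
X–Z: 8/31 differ, p = 0.258, d = 0.316.
Y–Z: 4/31 differ, p = 0.129, d = 0.142.
The smallest distance is between Y and Z.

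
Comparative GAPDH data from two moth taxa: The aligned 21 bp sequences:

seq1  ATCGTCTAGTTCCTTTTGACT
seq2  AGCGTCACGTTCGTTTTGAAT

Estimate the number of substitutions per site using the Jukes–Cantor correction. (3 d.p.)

0.286

The sequences differ at 5 of 21 sites (2, 7, 8, 13, 20), so p = 5/21 ≈ 0.238095.
d = −(3/4) ln(1 − 4p/3) = −0.75 ln(1 − 0.31746) = −0.75 ln(0.68254)
  = −0.75 × (-0.381934) = 0.286451 substitutions/site.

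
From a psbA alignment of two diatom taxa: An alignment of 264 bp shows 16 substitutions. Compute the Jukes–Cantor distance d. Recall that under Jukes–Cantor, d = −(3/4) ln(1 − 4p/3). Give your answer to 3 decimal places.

p = 16/264 ≈ 0.060606.
d = −(3/4) ln(1 − 4p/3) = −0.75 ln(1 − 0.080808) = −0.75 ln(0.919192)
  = −0.75 × (-0.084260) = 0.063195 substitutions/site.

0.063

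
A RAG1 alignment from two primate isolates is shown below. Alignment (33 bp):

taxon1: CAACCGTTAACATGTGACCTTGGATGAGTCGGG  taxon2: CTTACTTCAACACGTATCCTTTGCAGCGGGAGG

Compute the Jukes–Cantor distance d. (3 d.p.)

0.699

The sequences differ at 15 of 33 sites, so p = 15/33 ≈ 0.454545.
d = −(3/4) ln(1 − 4p/3) = −0.75 ln(1 − 0.60606) = −0.75 ln(0.39394)
  = −0.75 × (-0.931557) = 0.698668 substitutions/site.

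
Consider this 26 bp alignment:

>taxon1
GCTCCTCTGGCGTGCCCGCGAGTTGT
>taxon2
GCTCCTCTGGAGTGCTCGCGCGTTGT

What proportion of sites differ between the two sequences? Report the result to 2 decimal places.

The sequences differ at 3 of 26 positions (sites 11, 16, 21).
p = 3/26 = 0.115384… ≈ 0.12 (to 2 d.p.).

0.12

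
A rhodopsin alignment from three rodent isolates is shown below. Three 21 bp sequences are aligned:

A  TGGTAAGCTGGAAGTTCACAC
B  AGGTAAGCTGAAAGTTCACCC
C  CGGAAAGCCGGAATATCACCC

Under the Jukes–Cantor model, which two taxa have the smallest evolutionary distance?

A and B

A–B: 3/21 differ, p = 0.143, d = 0.158.
A–C: 6/21 differ, p = 0.286, d = 0.360.
B–C: 6/21 differ, p = 0.286, d = 0.360.
The smallest distance is between A and B.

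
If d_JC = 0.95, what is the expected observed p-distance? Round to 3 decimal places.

0.539

p = (3/4)(1 − e^(−4d/3)) = 0.75 × (1 − e^(-1.266667)) = 0.75 × (1 − 0.281769) = 0.538673.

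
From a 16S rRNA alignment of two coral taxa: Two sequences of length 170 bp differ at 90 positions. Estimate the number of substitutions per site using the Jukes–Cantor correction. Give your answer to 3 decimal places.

p = 90/170 ≈ 0.529412.
d = −(3/4) ln(1 − 4p/3) = −0.75 ln(1 − 0.705883) = −0.75 ln(0.294117)
  = −0.75 × (-1.223778) = 0.917834 substitutions/site.

0.918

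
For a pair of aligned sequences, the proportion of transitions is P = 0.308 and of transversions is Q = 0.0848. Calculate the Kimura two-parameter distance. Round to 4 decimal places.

0.6498

Under the Kimura two-parameter model, d = −½ ln(1 − 2P − Q) − ¼ ln(1 − 2Q).
1 − 2P − Q = 0.2992, giving −½ ln(0.2992) = 0.603322.
1 − 2Q = 0.8304, giving −¼ ln(0.8304) = 0.046462.
d = 0.603322 + 0.046462 = 0.649784.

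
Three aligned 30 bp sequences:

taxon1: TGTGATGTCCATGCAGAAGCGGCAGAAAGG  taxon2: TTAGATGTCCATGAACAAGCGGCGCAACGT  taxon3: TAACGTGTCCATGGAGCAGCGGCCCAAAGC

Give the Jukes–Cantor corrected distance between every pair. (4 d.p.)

d(taxon1,taxon2) = 0.3295, d(taxon1,taxon3) = 0.3831, d(taxon2,taxon3) = 0.3831

taxon1–taxon2: 8/30 sites differ → p ≈ 0.266667, d = −0.75 ln(1 − 0.355556) = 0.329526 ≈ 0.3295.
taxon1–taxon3: 9/30 sites differ → p = 0.3, d = −0.75 ln(1 − 0.4) = 0.383119 ≈ 0.3831.
taxon2–taxon3: 9/30 sites differ → p = 0.3, d = −0.75 ln(1 − 0.4) = 0.383119 ≈ 0.3831.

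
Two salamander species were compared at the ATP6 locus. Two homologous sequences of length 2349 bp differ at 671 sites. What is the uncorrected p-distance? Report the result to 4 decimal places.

0.2857

p = 671/2349 = 0.285653… ≈ 0.2857 (to 4 d.p.).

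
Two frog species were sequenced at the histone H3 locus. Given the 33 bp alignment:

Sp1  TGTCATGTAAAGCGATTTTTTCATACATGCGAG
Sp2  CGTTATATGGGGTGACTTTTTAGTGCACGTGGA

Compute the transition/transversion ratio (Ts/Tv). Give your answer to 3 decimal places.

Transitions are A↔G and C↔T; transversions are all other mismatches.
Transitions: 14. Transversions: 1.
R = 14/1 = 14.000.

14.000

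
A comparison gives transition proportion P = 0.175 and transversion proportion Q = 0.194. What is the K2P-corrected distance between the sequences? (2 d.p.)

Under the Kimura two-parameter model, d = −½ ln(1 − 2P − Q) − ¼ ln(1 − 2Q).
1 − 2P − Q = 0.456, giving −½ ln(0.456) = 0.392631.
1 − 2Q = 0.612, giving −¼ ln(0.612) = 0.122756.
d = 0.392631 + 0.122756 = 0.515387.

0.52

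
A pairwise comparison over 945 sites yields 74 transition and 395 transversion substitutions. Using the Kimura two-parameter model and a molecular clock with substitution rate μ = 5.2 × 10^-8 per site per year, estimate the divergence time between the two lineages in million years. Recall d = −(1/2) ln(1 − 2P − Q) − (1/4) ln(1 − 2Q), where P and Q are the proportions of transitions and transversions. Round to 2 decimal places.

8.45

P = 74/945 ≈ 0.078307 and Q = 395/945 ≈ 0.417989.
Under the Kimura two-parameter model, d = −½ ln(1 − 2P − Q) − ¼ ln(1 − 2Q).
1 − 2P − Q = 0.425397, giving −½ ln(0.425397) = 0.427366.
1 − 2Q = 0.164022, giving −¼ ln(0.164022) = 0.451939.
d = 0.427366 + 0.451939 = 0.879305.
Under a molecular clock d = 2μt, so t = d/(2μ) = 0.879305 / (2 × 5.2 × 10^-8) = 8.45 million years.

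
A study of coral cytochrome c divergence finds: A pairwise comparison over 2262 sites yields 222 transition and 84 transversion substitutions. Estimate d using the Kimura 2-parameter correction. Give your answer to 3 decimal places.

0.152

P = 222/2262 ≈ 0.098143 and Q = 84/2262 ≈ 0.037135.
Under the Kimura two-parameter model, d = −½ ln(1 − 2P − Q) − ¼ ln(1 − 2Q).
1 − 2P − Q = 0.766579, giving −½ ln(0.766579) = 0.132909.
1 − 2Q = 0.92573, giving −¼ ln(0.92573) = 0.019293.
d = 0.132909 + 0.019293 = 0.152202.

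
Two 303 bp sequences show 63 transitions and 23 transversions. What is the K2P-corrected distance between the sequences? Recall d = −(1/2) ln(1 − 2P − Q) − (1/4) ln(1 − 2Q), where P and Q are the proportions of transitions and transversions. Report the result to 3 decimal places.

0.380

P = 63/303 ≈ 0.207921 and Q = 23/303 ≈ 0.075908.
Under the Kimura two-parameter model, d = −½ ln(1 − 2P − Q) − ¼ ln(1 − 2Q).
1 − 2P − Q = 0.50825, giving −½ ln(0.50825) = 0.338391.
1 − 2Q = 0.848184, giving −¼ ln(0.848184) = 0.041164.
d = 0.338391 + 0.041164 = 0.379555.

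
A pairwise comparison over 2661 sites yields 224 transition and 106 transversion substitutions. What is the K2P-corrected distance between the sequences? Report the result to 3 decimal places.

P = 224/2661 ≈ 0.084179 and Q = 106/2661 ≈ 0.039835.
Under the Kimura two-parameter model, d = −½ ln(1 − 2P − Q) − ¼ ln(1 − 2Q).
1 − 2P − Q = 0.791807, giving −½ ln(0.791807) = 0.116719.
1 − 2Q = 0.92033, giving −¼ ln(0.92033) = 0.020756.
d = 0.116719 + 0.020756 = 0.137475.

0.137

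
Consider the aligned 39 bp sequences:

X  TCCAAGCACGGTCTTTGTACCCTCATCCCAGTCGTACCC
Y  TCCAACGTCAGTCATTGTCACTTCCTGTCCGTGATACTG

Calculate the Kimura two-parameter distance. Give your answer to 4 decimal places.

0.5942

Of 39 sites, 5 differences are transitions and 11 are transversions, so P = 5/39 ≈ 0.128205 and Q = 11/39 ≈ 0.282051.
Under the Kimura two-parameter model, d = −½ ln(1 − 2P − Q) − ¼ ln(1 − 2Q).
1 − 2P − Q = 0.461539, giving −½ ln(0.461539) = 0.386594.
1 − 2Q = 0.435898, giving −¼ ln(0.435898) = 0.207587.
d = 0.386594 + 0.207587 = 0.594181.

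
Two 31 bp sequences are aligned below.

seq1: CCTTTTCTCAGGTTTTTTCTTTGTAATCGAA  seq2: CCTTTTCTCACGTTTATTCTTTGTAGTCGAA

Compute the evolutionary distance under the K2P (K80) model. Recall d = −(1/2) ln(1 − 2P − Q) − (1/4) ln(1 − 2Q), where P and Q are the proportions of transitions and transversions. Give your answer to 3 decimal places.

Of 31 sites, 1 differences are transitions and 2 are transversions, so P = 1/31 ≈ 0.032258 and Q = 2/31 ≈ 0.064516.
Under the Kimura two-parameter model, d = −½ ln(1 − 2P − Q) − ¼ ln(1 − 2Q).
1 − 2P − Q = 0.870968, giving −½ ln(0.870968) = 0.069075.
1 − 2Q = 0.870968, giving −¼ ln(0.870968) = 0.034538.
d = 0.069075 + 0.034538 = 0.103613.

0.104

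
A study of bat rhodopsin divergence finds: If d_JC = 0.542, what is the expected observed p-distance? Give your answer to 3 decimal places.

0.386

p = (3/4)(1 − e^(−4d/3)) = 0.75 × (1 − e^(-0.722667)) = 0.75 × (1 − 0.485456) = 0.385908.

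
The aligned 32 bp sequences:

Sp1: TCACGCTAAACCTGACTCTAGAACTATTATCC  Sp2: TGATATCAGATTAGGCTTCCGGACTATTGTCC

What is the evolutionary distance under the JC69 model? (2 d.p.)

The sequences differ at 15 of 32 sites, so p = 15/32 = 0.46875.
d = −(3/4) ln(1 − 4p/3) = −0.75 ln(1 − 0.625) = −0.75 ln(0.375)
  = −0.75 × (-0.980829) = 0.735622 substitutions/site.

0.74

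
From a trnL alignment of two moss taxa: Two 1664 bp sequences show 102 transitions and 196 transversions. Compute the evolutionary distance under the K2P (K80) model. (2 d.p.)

P = 102/1664 ≈ 0.061298 and Q = 196/1664 ≈ 0.117788.
Under the Kimura two-parameter model, d = −½ ln(1 − 2P − Q) − ¼ ln(1 − 2Q).
1 − 2P − Q = 0.759616, giving −½ ln(0.759616) = 0.137471.
1 − 2Q = 0.764424, giving −¼ ln(0.764424) = 0.067158.
d = 0.137471 + 0.067158 = 0.204629.

0.20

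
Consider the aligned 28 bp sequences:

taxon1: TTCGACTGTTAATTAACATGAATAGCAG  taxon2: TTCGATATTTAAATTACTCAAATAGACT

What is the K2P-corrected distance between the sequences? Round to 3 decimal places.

Of 28 sites, 3 differences are transitions and 8 are transversions, so P = 3/28 ≈ 0.107143 and Q = 8/28 ≈ 0.285714.
Under the Kimura two-parameter model, d = −½ ln(1 − 2P − Q) − ¼ ln(1 − 2Q).
1 − 2P − Q = 0.5, giving −½ ln(0.5) = 0.346574.
1 − 2Q = 0.428572, giving −¼ ln(0.428572) = 0.211824.
d = 0.346574 + 0.211824 = 0.558398.

0.558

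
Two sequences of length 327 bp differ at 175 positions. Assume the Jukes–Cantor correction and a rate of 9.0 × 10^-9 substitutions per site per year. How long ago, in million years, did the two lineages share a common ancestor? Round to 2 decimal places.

p = 175/327 ≈ 0.535168.
d = −(3/4) ln(1 − 4p/3) = −0.75 ln(1 − 0.713557) = −0.75 ln(0.286443)
  = −0.75 × (-1.250216) = 0.937662 substitutions/site.
Under a molecular clock d = 2μt, so t = d/(2μ) = 0.937662 / (2 × 9.0 × 10^-9) = 52.09 million years.

52.09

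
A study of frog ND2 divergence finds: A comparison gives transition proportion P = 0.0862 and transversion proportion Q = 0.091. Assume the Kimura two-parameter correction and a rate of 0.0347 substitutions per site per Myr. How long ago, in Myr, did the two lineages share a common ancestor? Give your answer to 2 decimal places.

2.93

Under the Kimura two-parameter model, d = −½ ln(1 − 2P − Q) − ¼ ln(1 − 2Q).
1 − 2P − Q = 0.7366, giving −½ ln(0.7366) = 0.152855.
1 − 2Q = 0.818, giving −¼ ln(0.818) = 0.050223.
d = 0.152855 + 0.050223 = 0.203078.
Under a molecular clock d = 2μt, so t = d/(2μ) = 0.203078 / (2 × 0.0347) = 2.93 Myr.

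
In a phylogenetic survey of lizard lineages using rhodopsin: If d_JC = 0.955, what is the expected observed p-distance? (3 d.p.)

0.540

p = (3/4)(1 − e^(−4d/3)) = 0.75 × (1 − e^(-1.273333)) = 0.75 × (1 − 0.279897) = 0.540077.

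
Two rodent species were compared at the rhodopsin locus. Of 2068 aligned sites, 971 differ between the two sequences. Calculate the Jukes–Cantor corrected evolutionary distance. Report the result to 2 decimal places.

p = 971/2068 ≈ 0.469536.
d = −(3/4) ln(1 − 4p/3) = −0.75 ln(1 − 0.626048) = −0.75 ln(0.373952)
  = −0.75 × (-0.983628) = 0.737721 substitutions/site.

0.74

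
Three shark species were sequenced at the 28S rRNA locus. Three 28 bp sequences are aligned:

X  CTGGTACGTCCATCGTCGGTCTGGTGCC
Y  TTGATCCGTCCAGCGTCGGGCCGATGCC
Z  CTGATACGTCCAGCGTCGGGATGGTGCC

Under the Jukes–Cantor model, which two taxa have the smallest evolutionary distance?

X–Y: 7/28 differ, p = 0.250, d = 0.304.
X–Z: 4/28 differ, p = 0.143, d = 0.158.
Y–Z: 5/28 differ, p = 0.179, d = 0.204.
The smallest distance is between X and Z.

X and Z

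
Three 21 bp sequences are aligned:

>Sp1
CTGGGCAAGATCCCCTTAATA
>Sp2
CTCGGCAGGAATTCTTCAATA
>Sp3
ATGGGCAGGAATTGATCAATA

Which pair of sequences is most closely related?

Sp1–Sp2: 7/21 differ, p = 0.333, d = 0.441.
Sp1–Sp3: 8/21 differ, p = 0.381, d = 0.532.
Sp2–Sp3: 4/21 differ, p = 0.190, d = 0.220.
The smallest distance is between Sp2 and Sp3.

Sp2 and Sp3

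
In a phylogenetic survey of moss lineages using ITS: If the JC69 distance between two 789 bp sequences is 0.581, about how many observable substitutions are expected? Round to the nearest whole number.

Invert JC69: p = (3/4)(1 − e^(−4d/3)) = 0.75 × (1 − e^(-0.774667)) = 0.75 × (1 − 0.460857) = 0.404357.
Expected differing sites = pL ≈ 0.404357 × 789 = 319.037673 ≈ 319.

319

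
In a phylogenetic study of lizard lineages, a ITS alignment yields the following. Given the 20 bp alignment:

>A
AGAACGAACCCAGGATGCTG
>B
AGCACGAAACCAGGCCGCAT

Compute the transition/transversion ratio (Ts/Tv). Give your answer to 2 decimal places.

0.20

Transitions are A↔G and C↔T; transversions are all other mismatches.
Transitions: 1. Transversions: 5.
R = 1/5 = 0.20.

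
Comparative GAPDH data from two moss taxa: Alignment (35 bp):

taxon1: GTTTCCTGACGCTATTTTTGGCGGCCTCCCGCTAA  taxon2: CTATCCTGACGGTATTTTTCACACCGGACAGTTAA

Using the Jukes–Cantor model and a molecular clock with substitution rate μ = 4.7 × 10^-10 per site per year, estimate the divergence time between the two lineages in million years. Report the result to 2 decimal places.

487.43

The sequences differ at 12 of 35 sites, so p = 12/35 ≈ 0.342857.
d = −(3/4) ln(1 − 4p/3) = −0.75 ln(1 − 0.457143) = −0.75 ln(0.542857)
  = −0.75 × (-0.610909) = 0.458182 substitutions/site.
Under a molecular clock d = 2μt, so t = d/(2μ) = 0.458182 / (2 × 4.7 × 10^-10) = 487.43 million years.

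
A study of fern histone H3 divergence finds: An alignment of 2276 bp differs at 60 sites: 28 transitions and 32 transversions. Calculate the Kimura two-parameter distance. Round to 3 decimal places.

P = 28/2276 ≈ 0.012302 and Q = 32/2276 ≈ 0.01406.
Under the Kimura two-parameter model, d = −½ ln(1 − 2P − Q) − ¼ ln(1 − 2Q).
1 − 2P − Q = 0.961336, giving −½ ln(0.961336) = 0.019716.
1 − 2Q = 0.97188, giving −¼ ln(0.97188) = 0.007131.
d = 0.019716 + 0.007131 = 0.026847.

0.027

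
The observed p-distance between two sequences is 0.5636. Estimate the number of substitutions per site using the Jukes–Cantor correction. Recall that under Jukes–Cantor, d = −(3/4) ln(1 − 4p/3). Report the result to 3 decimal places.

1.044

d = −(3/4) ln(1 − 4p/3) = −0.75 ln(1 − 0.751467) = −0.75 ln(0.248533)
  = −0.75 × (-1.392180) = 1.044135 substitutions/site.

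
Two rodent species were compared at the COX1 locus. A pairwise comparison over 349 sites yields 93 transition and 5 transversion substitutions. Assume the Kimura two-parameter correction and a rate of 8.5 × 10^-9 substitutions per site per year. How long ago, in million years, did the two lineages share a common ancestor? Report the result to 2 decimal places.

23.74

P = 93/349 ≈ 0.266476 and Q = 5/349 ≈ 0.014327.
Under the Kimura two-parameter model, d = −½ ln(1 − 2P − Q) − ¼ ln(1 − 2Q).
1 − 2P − Q = 0.452721, giving −½ ln(0.452721) = 0.396240.
1 − 2Q = 0.971346, giving −¼ ln(0.971346) = 0.007268.
d = 0.396240 + 0.007268 = 0.403508.
Under a molecular clock d = 2μt, so t = d/(2μ) = 0.403508 / (2 × 8.5 × 10^-9) = 23.74 million years.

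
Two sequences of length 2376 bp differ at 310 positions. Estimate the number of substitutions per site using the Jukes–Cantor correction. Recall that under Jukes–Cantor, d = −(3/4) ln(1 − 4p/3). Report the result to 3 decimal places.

p = 310/2376 ≈ 0.130471.
d = −(3/4) ln(1 − 4p/3) = −0.75 ln(1 − 0.173961) = −0.75 ln(0.826039)
  = −0.75 × (-0.191113) = 0.143335 substitutions/site.

0.143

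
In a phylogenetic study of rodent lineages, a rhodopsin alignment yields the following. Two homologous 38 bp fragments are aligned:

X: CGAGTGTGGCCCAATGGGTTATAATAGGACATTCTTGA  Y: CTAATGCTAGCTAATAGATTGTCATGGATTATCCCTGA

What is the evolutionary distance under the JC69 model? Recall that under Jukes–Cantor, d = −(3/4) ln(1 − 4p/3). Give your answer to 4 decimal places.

The sequences differ at 17 of 38 sites, so p = 17/38 ≈ 0.447368.
d = −(3/4) ln(1 − 4p/3) = −0.75 ln(1 − 0.596491) = −0.75 ln(0.403509)
  = −0.75 × (-0.907556) = 0.680667 substitutions/site.

0.6807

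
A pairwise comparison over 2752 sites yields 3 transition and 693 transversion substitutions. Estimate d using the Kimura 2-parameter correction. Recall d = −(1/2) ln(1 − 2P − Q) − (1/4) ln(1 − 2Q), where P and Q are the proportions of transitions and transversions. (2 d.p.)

0.32

P = 3/2752 ≈ 0.00109 and Q = 693/2752 ≈ 0.251817.
Under the Kimura two-parameter model, d = −½ ln(1 − 2P − Q) − ¼ ln(1 − 2Q).
1 − 2P − Q = 0.746003, giving −½ ln(0.746003) = 0.146513.
1 − 2Q = 0.496366, giving −¼ ln(0.496366) = 0.175110.
d = 0.146513 + 0.175110 = 0.321623.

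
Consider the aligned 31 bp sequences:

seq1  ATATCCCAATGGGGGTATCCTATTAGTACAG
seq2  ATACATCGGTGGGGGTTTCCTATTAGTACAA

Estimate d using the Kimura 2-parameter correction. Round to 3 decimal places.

0.279

Of 31 sites, 5 differences are transitions and 2 are transversions, so P = 5/31 ≈ 0.16129 and Q = 2/31 ≈ 0.064516.
Under the Kimura two-parameter model, d = −½ ln(1 − 2P − Q) − ¼ ln(1 − 2Q).
1 − 2P − Q = 0.612904, giving −½ ln(0.612904) = 0.244773.
1 − 2Q = 0.870968, giving −¼ ln(0.870968) = 0.034538.
d = 0.244773 + 0.034538 = 0.279311.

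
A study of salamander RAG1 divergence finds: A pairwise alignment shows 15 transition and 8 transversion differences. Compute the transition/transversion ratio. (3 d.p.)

R = 15/8 = 1.875.

1.875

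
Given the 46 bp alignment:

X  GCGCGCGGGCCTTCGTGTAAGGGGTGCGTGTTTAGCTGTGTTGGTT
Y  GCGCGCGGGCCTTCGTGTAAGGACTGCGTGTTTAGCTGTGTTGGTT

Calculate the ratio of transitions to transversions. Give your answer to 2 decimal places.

1.00

Transitions are A↔G and C↔T; transversions are all other mismatches.
Transitions: 1. Transversions: 1.
R = 1/1 = 1.00.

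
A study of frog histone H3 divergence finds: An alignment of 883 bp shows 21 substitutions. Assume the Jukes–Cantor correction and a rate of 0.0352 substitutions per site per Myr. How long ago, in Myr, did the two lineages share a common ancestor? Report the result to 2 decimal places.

p = 21/883 ≈ 0.023783.
d = −(3/4) ln(1 − 4p/3) = −0.75 ln(1 − 0.031711) = −0.75 ln(0.968289)
  = −0.75 × (-0.032225) = 0.024169 substitutions/site.
Under a molecular clock d = 2μt, so t = d/(2μ) = 0.024169 / (2 × 0.0352) = 0.34 Myr.

0.34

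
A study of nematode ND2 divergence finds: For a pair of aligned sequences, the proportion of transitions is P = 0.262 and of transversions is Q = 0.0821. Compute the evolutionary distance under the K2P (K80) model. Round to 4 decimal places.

0.5107

Under the Kimura two-parameter model, d = −½ ln(1 − 2P − Q) − ¼ ln(1 − 2Q).
1 − 2P − Q = 0.3939, giving −½ ln(0.3939) = 0.465829.
1 − 2Q = 0.8358, giving −¼ ln(0.8358) = 0.044841.
d = 0.465829 + 0.044841 = 0.510670.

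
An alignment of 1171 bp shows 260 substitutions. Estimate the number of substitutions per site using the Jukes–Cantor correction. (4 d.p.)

p = 260/1171 ≈ 0.222032.
d = −(3/4) ln(1 − 4p/3) = −0.75 ln(1 − 0.296043) = −0.75 ln(0.703957)
  = −0.75 × (-0.351038) = 0.263279 substitutions/site.

0.2633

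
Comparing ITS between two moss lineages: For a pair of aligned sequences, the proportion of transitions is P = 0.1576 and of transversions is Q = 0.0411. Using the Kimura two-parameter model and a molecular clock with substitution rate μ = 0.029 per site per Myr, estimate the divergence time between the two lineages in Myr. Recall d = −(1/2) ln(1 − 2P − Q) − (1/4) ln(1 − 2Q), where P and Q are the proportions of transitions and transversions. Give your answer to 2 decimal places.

4.17

Under the Kimura two-parameter model, d = −½ ln(1 − 2P − Q) − ¼ ln(1 − 2Q).
1 − 2P − Q = 0.6437, giving −½ ln(0.6437) = 0.220261.
1 − 2Q = 0.9178, giving −¼ ln(0.9178) = 0.021444.
d = 0.220261 + 0.021444 = 0.241705.
Under a molecular clock d = 2μt, so t = d/(2μ) = 0.241705 / (2 × 0.029) = 4.17 Myr.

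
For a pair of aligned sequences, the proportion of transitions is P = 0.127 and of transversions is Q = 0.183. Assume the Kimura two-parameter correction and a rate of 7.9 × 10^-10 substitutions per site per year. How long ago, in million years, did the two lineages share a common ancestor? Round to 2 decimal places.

253.90

Under the Kimura two-parameter model, d = −½ ln(1 − 2P − Q) − ¼ ln(1 − 2Q).
1 − 2P − Q = 0.563, giving −½ ln(0.563) = 0.287238.
1 − 2Q = 0.634, giving −¼ ln(0.634) = 0.113927.
d = 0.287238 + 0.113927 = 0.401165.
Under a molecular clock d = 2μt, so t = d/(2μ) = 0.401165 / (2 × 7.9 × 10^-10) = 253.90 million years.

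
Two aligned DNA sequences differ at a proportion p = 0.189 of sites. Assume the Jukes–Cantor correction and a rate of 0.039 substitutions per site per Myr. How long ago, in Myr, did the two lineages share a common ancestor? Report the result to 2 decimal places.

2.79

d = −(3/4) ln(1 − 4p/3) = −0.75 ln(1 − 0.252) = −0.75 ln(0.748)
  = −0.75 × (-0.290352) = 0.217764 substitutions/site.
Under a molecular clock d = 2μt, so t = d/(2μ) = 0.217764 / (2 × 0.039) = 2.79 Myr.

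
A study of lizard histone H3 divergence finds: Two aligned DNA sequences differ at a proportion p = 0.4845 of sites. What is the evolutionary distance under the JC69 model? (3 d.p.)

0.779

d = −(3/4) ln(1 − 4p/3) = −0.75 ln(1 − 0.646) = −0.75 ln(0.354)
  = −0.75 × (-1.038458) = 0.778844 substitutions/site.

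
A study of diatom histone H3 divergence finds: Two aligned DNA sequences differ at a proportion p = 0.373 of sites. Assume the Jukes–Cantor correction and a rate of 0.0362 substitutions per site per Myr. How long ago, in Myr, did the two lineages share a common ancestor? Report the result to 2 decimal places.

7.13

d = −(3/4) ln(1 − 4p/3) = −0.75 ln(1 − 0.497333) = −0.75 ln(0.502667)
  = −0.75 × (-0.687827) = 0.515870 substitutions/site.
Under a molecular clock d = 2μt, so t = d/(2μ) = 0.515870 / (2 × 0.0362) = 7.13 Myr.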